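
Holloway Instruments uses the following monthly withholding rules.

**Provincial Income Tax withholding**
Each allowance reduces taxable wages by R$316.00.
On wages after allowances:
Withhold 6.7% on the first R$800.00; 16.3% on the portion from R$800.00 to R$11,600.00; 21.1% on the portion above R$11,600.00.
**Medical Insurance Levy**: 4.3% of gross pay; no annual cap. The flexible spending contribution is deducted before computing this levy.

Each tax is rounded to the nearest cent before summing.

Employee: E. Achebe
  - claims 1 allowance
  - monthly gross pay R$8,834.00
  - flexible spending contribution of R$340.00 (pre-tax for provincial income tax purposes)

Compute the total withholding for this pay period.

Provincial Income Tax: taxable = R$8,834.00 − R$340.00 − 1×R$316.00 = R$8,178.00
  R$53.60 + 16.3% × (R$8,178.00 − R$800.00) = R$53.60 + 16.3% × R$7,378.00 = R$1,256.21
Medical Insurance Levy: 4.3% × R$8,494.00 = R$365.24
Total: R$1,256.21 + R$365.24 = R$1,621.45

R$1,621.45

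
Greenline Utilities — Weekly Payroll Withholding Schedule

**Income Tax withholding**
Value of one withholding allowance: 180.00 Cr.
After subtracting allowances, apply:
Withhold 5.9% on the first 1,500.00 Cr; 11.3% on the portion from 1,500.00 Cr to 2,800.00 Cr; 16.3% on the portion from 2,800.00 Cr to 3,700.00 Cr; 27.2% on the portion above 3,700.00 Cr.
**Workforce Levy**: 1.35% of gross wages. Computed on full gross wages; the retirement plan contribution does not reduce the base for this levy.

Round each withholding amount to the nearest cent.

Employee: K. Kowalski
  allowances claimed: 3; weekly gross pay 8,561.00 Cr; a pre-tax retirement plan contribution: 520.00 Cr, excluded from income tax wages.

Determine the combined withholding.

1,531.54 Cr

Income Tax: taxable = 8,561.00 Cr − 520.00 Cr − 3×180.00 Cr = 7,501.00 Cr
  382.10 Cr + 27.2% × (7,501.00 Cr − 3,700.00 Cr) = 382.10 Cr + 27.2% × 3,801.00 Cr = 1,415.97 Cr
Workforce Levy: 1.35% × 8,561.00 Cr = 115.57 Cr
Total: 1,415.97 Cr + 115.57 Cr = 1,531.54 Cr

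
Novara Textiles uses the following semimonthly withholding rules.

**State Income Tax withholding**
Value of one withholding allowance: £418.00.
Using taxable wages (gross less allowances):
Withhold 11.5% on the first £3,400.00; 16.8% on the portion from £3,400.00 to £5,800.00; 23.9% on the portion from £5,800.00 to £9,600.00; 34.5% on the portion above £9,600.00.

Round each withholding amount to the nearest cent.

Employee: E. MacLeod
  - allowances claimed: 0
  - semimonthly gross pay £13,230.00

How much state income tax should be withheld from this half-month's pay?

£2,954.75

State Income Tax: taxable = £13,230.00
  £1,702.40 + 34.5% × (£13,230.00 − £9,600.00) = £1,702.40 + 34.5% × £3,630.00 = £2,954.75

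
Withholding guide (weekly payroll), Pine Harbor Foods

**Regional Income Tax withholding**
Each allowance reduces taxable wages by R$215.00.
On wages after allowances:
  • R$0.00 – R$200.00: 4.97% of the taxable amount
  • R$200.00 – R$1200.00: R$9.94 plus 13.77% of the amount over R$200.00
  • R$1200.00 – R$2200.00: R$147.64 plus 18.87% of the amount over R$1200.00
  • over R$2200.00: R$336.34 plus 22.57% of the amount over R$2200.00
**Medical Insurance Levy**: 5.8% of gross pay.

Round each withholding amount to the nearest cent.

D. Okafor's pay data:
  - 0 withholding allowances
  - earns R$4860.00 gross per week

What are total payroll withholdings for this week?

R$1218.58

Regional Income Tax: taxable = R$4860.00
  R$336.34 + 22.57% × (R$4860.00 − R$2200.00) = R$336.34 + 22.57% × R$2660.00 = R$936.70
Medical Insurance Levy: 5.8% × R$4860.00 = R$281.88
Total: R$936.70 + R$281.88 = R$1218.58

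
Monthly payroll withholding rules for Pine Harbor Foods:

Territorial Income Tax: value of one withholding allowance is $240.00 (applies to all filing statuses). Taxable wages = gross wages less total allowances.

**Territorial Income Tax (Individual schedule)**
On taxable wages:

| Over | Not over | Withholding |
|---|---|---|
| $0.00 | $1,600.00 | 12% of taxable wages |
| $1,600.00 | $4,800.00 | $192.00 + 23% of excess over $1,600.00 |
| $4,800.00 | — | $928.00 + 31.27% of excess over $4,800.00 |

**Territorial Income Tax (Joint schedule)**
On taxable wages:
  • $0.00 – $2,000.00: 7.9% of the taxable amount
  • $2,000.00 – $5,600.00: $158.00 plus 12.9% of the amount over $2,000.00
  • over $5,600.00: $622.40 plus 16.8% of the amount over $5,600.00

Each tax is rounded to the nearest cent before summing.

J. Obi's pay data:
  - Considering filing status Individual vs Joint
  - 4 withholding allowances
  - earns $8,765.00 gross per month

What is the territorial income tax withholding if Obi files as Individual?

$1,867.66

Territorial Income Tax (Individual): taxable = $8,765.00 − 4×$240.00 = $7,805.00
  $928.00 + 31.27% × ($7,805.00 − $4,800.00) = $928.00 + 31.27% × $3,005.00 = $1,867.66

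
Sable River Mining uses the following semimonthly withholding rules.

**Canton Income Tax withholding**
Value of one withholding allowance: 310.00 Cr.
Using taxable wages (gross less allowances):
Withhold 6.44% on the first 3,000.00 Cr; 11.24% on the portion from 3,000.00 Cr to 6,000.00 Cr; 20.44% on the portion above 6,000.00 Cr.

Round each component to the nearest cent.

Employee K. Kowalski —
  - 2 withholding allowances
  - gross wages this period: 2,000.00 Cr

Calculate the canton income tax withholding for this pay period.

88.87 Cr

Canton Income Tax: taxable = 2,000.00 Cr − 2×310.00 Cr = 1,380.00 Cr
  6.44% × 1,380.00 Cr = 88.87 Cr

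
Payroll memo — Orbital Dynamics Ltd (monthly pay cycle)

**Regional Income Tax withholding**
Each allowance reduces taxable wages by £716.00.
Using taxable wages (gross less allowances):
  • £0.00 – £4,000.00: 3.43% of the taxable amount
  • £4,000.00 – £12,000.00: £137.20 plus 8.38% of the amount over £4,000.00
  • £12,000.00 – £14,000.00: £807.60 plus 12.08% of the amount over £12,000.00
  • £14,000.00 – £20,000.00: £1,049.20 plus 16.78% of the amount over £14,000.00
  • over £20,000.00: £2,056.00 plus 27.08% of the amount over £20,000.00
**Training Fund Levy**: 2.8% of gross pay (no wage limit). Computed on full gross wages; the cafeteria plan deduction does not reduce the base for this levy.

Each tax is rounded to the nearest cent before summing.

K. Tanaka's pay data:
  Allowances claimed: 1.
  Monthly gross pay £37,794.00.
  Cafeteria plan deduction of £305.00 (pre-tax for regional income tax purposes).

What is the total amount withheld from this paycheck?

£7,656.36

Regional Income Tax: taxable = £37,794.00 − £305.00 − 1×£716.00 = £36,773.00
  £2,056.00 + 27.08% × (£36,773.00 − £20,000.00) = £2,056.00 + 27.08% × £16,773.00 = £6,598.13
Training Fund Levy: 2.8% × £37,794.00 = £1,058.23
Total: £6,598.13 + £1,058.23 = £7,656.36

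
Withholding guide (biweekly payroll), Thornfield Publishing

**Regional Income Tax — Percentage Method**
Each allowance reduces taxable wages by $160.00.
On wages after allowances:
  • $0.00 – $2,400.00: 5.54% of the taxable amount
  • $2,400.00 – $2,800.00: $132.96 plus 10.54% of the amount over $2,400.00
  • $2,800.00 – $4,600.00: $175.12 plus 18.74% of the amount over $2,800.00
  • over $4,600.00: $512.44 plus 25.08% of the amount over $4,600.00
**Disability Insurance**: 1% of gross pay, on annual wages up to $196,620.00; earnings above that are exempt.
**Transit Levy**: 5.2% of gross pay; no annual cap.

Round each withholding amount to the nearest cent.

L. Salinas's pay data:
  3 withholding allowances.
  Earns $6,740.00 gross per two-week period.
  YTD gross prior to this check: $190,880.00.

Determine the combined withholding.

$1,336.65

Regional Income Tax: taxable = $6,740.00 − 3×$160.00 = $6,260.00
  $512.44 + 25.08% × ($6,260.00 − $4,600.00) = $512.44 + 25.08% × $1,660.00 = $928.77
Disability Insurance: cap $196,620.00 − YTD $190,880.00 = $5,740.00 subject; 1% × $5,740.00 = $57.40
Transit Levy: 5.2% × $6,740.00 = $350.48
Total: $928.77 + $57.40 + $350.48 = $1,336.65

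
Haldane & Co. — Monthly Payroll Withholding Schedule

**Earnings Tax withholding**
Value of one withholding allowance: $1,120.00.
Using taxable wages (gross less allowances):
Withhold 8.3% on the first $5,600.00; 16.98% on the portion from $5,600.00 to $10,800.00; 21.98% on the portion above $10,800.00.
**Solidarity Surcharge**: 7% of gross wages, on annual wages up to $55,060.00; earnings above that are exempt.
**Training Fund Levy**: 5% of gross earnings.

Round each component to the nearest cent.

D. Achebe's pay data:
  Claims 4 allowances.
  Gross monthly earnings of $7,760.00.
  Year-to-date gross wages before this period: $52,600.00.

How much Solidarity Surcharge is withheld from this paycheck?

$172.20

Solidarity Surcharge: cap $55,060.00 − YTD $52,600.00 = $2,460.00 subject; 7% × $2,460.00 = $172.20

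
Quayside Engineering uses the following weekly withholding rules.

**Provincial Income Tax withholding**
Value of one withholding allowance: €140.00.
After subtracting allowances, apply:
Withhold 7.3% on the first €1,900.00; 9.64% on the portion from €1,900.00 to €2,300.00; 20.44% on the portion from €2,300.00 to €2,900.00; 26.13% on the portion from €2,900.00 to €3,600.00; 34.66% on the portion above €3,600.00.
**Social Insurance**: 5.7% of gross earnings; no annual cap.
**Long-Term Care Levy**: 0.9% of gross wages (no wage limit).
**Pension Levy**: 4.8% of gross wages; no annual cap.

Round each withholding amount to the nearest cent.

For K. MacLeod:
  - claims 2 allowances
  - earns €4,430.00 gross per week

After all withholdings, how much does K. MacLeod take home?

Provincial Income Tax: taxable = €4,430.00 − 2×€140.00 = €4,150.00
  €482.81 + 34.66% × (€4,150.00 − €3,600.00) = €482.81 + 34.66% × €550.00 = €673.44
Social Insurance: 5.7% × €4,430.00 = €252.51
Long-Term Care Levy: 0.9% × €4,430.00 = €39.87
Pension Levy: 4.8% × €4,430.00 = €212.64
Total withheld: €673.44 + €252.51 + €39.87 + €212.64 = €1,178.46
Net pay: €4,430.00 − €1,178.46 = €3,251.54

€3,251.54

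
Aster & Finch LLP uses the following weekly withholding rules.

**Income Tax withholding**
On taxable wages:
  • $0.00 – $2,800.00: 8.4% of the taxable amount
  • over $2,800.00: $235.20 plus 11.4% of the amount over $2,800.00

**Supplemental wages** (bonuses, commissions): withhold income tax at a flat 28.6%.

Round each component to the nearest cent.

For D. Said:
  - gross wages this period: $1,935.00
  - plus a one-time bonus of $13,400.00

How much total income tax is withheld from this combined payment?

$3,994.94

Income Tax: taxable = $1,935.00
  8.4% × $1,935.00 = $162.54
Supplemental (28.6% flat on bonus): 28.6% × $13,400.00 = $3,832.40
Total income tax: $162.54 + $3,832.40 = $3,994.94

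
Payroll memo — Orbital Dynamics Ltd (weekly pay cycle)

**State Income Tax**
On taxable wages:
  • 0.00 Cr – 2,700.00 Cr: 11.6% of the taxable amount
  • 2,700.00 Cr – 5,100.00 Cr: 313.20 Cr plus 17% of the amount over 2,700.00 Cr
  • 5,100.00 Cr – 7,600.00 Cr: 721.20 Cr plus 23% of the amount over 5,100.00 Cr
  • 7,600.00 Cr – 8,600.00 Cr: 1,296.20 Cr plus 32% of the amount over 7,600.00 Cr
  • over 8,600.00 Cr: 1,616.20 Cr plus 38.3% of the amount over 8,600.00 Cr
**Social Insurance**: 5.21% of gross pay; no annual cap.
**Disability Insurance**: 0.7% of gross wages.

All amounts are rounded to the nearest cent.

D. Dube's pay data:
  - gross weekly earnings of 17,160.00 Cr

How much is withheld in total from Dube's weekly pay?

5,908.84 Cr

State Income Tax: taxable = 17,160.00 Cr
  1,616.20 Cr + 38.3% × (17,160.00 Cr − 8,600.00 Cr) = 1,616.20 Cr + 38.3% × 8,560.00 Cr = 4,894.68 Cr
Social Insurance: 5.21% × 17,160.00 Cr = 894.04 Cr
Disability Insurance: 0.7% × 17,160.00 Cr = 120.12 Cr
Total: 4,894.68 Cr + 894.04 Cr + 120.12 Cr = 5,908.84 Cr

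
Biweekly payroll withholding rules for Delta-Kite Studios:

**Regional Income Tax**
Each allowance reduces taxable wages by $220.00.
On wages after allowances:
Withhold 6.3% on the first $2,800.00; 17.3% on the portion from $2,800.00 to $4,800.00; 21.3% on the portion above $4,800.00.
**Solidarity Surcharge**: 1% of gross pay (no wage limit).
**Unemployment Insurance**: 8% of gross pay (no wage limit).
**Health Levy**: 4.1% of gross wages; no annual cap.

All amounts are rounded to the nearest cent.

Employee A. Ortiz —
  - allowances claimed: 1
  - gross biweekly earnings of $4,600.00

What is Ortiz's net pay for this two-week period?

Regional Income Tax: taxable = $4,600.00 − 1×$220.00 = $4,380.00
  $176.40 + 17.3% × ($4,380.00 − $2,800.00) = $176.40 + 17.3% × $1,580.00 = $449.74
Solidarity Surcharge: 1% × $4,600.00 = $46.00
Unemployment Insurance: 8% × $4,600.00 = $368.00
Health Levy: 4.1% × $4,600.00 = $188.60
Total withheld: $449.74 + $46.00 + $368.00 + $188.60 = $1,052.34
Net pay: $4,600.00 − $1,052.34 = $3,547.66

$3,547.66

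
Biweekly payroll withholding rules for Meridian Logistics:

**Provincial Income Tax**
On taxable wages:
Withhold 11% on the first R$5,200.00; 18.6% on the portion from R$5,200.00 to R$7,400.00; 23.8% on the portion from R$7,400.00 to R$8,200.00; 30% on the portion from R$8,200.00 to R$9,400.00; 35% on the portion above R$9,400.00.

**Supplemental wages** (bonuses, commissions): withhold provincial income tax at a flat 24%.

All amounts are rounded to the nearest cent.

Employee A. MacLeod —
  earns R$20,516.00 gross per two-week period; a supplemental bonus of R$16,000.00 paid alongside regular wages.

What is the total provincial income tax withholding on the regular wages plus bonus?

R$9,262.20

Provincial Income Tax: taxable = R$20,516.00
  R$1,531.60 + 35% × (R$20,516.00 − R$9,400.00) = R$1,531.60 + 35% × R$11,116.00 = R$5,422.20
Supplemental (24% flat on bonus): 24% × R$16,000.00 = R$3,840.00
Total provincial income tax: R$5,422.20 + R$3,840.00 = R$9,262.20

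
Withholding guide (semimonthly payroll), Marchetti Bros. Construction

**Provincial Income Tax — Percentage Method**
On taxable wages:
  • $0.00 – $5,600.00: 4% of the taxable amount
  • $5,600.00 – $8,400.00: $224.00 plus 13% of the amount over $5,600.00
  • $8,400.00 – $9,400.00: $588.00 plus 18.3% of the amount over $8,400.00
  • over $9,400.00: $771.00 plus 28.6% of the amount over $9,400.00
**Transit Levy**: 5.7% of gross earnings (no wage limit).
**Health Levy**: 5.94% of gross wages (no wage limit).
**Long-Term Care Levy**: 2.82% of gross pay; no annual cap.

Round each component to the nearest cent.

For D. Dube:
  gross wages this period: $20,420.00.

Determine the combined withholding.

$6,875.45

Provincial Income Tax: taxable = $20,420.00
  $771.00 + 28.6% × ($20,420.00 − $9,400.00) = $771.00 + 28.6% × $11,020.00 = $3,922.72
Transit Levy: 5.7% × $20,420.00 = $1,163.94
Health Levy: 5.94% × $20,420.00 = $1,212.95
Long-Term Care Levy: 2.82% × $20,420.00 = $575.84
Total: $3,922.72 + $1,163.94 + $1,212.95 + $575.84 = $6,875.45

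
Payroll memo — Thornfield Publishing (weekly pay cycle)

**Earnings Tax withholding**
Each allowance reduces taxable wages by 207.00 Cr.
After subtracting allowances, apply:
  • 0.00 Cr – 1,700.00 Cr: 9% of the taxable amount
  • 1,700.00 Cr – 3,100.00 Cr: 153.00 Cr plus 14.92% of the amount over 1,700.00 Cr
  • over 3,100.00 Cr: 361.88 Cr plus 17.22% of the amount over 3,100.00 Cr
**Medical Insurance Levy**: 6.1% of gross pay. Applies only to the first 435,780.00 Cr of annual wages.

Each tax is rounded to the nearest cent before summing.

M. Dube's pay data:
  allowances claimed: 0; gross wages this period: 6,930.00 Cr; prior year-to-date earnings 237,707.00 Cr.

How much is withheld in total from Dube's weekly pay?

1,444.14 Cr

Earnings Tax: taxable = 6,930.00 Cr
  361.88 Cr + 17.22% × (6,930.00 Cr − 3,100.00 Cr) = 361.88 Cr + 17.22% × 3,830.00 Cr = 1,021.41 Cr
Medical Insurance Levy: 6.1% × 6,930.00 Cr = 422.73 Cr
Total: 1,021.41 Cr + 422.73 Cr = 1,444.14 Cr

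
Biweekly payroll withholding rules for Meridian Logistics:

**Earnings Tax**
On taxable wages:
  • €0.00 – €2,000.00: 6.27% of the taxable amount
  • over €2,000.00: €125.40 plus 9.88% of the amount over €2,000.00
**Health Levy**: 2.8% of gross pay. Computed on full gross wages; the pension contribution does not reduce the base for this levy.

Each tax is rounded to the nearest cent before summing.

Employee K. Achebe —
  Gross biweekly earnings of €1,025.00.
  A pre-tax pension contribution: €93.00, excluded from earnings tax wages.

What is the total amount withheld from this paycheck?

€87.14

Earnings Tax: taxable = €1,025.00 − €93.00 = €932.00
  6.27% × €932.00 = €58.44
Health Levy: 2.8% × €1,025.00 = €28.70
Total: €58.44 + €28.70 = €87.14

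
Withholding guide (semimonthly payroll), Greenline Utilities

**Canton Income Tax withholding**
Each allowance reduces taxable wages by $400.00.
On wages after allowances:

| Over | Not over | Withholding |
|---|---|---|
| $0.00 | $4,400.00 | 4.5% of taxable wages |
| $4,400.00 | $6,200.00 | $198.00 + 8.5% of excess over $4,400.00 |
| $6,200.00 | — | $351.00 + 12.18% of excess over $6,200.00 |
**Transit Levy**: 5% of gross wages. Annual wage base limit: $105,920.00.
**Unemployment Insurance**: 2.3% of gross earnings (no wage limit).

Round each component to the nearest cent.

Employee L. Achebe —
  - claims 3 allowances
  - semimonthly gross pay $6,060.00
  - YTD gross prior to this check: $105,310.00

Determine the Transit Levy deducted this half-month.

Transit Levy: cap $105,920.00 − YTD $105,310.00 = $610.00 subject; 5% × $610.00 = $30.50

$30.50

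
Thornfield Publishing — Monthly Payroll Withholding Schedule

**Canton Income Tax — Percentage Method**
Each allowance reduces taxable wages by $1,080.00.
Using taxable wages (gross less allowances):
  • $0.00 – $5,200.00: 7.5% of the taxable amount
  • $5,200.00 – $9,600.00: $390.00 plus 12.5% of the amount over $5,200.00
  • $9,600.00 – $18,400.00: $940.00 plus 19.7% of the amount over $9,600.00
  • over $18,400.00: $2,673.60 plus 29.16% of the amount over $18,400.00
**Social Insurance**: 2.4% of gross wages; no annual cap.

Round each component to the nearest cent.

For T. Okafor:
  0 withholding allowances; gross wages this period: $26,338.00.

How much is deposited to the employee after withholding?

Canton Income Tax: taxable = $26,338.00
  $2,673.60 + 29.16% × ($26,338.00 − $18,400.00) = $2,673.60 + 29.16% × $7,938.00 = $4,988.32
Social Insurance: 2.4% × $26,338.00 = $632.11
Total withheld: $4,988.32 + $632.11 = $5,620.43
Net pay: $26,338.00 − $5,620.43 = $20,717.57

$20,717.57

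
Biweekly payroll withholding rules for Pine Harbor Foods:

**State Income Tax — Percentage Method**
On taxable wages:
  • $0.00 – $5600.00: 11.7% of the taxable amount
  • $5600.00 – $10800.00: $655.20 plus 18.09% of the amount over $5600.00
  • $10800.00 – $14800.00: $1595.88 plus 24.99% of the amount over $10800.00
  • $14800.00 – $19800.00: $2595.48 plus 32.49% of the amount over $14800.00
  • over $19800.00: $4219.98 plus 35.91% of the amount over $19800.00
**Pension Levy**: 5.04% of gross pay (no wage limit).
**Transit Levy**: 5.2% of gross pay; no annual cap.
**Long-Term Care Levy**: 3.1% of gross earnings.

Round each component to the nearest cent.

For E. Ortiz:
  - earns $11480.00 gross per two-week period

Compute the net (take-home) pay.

State Income Tax: taxable = $11480.00
  $1595.88 + 24.99% × ($11480.00 − $10800.00) = $1595.88 + 24.99% × $680.00 = $1765.81
Pension Levy: 5.04% × $11480.00 = $578.59
Transit Levy: 5.2% × $11480.00 = $596.96
Long-Term Care Levy: 3.1% × $11480.00 = $355.88
Total withheld: $1765.81 + $578.59 + $596.96 + $355.88 = $3297.24
Net pay: $11480.00 − $3297.24 = $8182.76

$8182.76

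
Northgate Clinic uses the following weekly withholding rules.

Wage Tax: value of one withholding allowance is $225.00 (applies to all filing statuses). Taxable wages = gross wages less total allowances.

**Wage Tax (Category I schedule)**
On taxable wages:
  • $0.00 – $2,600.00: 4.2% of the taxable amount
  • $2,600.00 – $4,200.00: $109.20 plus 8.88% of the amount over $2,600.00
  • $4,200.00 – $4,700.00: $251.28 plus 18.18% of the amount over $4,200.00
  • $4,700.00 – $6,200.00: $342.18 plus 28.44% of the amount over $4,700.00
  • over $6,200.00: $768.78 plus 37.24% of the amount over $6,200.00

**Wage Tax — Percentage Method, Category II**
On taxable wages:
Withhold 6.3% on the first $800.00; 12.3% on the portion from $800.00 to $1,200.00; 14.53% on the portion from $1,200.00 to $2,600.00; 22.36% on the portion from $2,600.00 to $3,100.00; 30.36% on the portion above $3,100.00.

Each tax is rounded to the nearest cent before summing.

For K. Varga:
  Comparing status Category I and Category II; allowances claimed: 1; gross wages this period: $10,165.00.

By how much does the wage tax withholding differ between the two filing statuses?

Wage Tax (Category I): taxable = $10,165.00 − 1×$225.00 = $9,940.00
  $768.78 + 37.24% × ($9,940.00 − $6,200.00) = $768.78 + 37.24% × $3,740.00 = $2,161.56
Wage Tax (Category II): taxable = $10,165.00 − 1×$225.00 = $9,940.00
  $414.82 + 30.36% × ($9,940.00 − $3,100.00) = $414.82 + 30.36% × $6,840.00 = $2,491.44
Difference: |$2,161.56 − $2,491.44| = $329.88 (higher under Category II)

$329.88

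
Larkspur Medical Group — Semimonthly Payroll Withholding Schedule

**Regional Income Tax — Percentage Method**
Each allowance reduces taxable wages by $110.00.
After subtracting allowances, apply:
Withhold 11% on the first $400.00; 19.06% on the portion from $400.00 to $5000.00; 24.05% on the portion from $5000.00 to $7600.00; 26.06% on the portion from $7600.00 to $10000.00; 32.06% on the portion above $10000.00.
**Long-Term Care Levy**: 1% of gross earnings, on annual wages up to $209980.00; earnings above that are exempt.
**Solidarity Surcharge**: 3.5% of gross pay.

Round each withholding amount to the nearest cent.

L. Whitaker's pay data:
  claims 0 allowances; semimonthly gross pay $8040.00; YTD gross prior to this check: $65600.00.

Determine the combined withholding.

$2022.52

Regional Income Tax: taxable = $8040.00
  $1546.06 + 26.06% × ($8040.00 − $7600.00) = $1546.06 + 26.06% × $440.00 = $1660.72
Long-Term Care Levy: 1% × $8040.00 = $80.40
Solidarity Surcharge: 3.5% × $8040.00 = $281.40
Total: $1660.72 + $80.40 + $281.40 = $2022.52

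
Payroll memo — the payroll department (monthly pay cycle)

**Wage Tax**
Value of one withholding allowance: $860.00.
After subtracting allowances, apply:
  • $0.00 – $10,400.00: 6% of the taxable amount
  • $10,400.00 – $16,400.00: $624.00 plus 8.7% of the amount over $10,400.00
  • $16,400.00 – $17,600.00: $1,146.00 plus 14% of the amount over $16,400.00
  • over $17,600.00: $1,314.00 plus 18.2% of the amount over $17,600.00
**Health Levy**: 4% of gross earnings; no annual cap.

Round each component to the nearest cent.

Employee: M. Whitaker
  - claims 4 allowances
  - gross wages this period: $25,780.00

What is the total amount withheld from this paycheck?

Wage Tax: taxable = $25,780.00 − 4×$860.00 = $22,340.00
  $1,314.00 + 18.2% × ($22,340.00 − $17,600.00) = $1,314.00 + 18.2% × $4,740.00 = $2,176.68
Health Levy: 4% × $25,780.00 = $1,031.20
Total: $2,176.68 + $1,031.20 = $3,207.88

$3,207.88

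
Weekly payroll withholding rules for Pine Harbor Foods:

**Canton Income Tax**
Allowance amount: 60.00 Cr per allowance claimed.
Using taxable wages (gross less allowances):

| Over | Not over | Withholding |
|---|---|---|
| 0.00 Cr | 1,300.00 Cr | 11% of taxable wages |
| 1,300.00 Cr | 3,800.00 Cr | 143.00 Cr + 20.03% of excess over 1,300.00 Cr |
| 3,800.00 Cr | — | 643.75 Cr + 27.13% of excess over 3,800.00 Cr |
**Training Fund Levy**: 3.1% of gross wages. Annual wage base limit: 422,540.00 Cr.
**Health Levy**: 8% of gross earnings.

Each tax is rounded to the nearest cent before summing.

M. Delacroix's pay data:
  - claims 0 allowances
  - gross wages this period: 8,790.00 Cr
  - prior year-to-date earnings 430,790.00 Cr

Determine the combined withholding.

2,700.74 Cr

Canton Income Tax: taxable = 8,790.00 Cr
  643.75 Cr + 27.13% × (8,790.00 Cr − 3,800.00 Cr) = 643.75 Cr + 27.13% × 4,990.00 Cr = 1,997.54 Cr
Training Fund Levy: YTD 430,790.00 Cr ≥ cap 422,540.00 Cr → 0.00 Cr
Health Levy: 8% × 8,790.00 Cr = 703.20 Cr
Total: 1,997.54 Cr + 0.00 Cr + 703.20 Cr = 2,700.74 Cr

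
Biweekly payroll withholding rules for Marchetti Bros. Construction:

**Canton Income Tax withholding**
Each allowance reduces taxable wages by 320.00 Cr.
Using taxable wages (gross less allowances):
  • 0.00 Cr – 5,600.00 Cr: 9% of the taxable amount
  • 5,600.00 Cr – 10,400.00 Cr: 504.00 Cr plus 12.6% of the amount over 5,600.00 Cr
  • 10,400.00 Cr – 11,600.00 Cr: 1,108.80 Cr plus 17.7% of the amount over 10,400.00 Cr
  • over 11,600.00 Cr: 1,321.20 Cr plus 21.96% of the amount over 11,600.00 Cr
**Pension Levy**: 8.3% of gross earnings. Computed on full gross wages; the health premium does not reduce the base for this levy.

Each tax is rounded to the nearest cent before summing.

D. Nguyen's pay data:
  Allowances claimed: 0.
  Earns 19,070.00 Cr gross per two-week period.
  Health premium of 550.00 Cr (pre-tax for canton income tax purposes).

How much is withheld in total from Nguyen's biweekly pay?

4,423.64 Cr

Canton Income Tax: taxable = 19,070.00 Cr − 550.00 Cr = 18,520.00 Cr
  1,321.20 Cr + 21.96% × (18,520.00 Cr − 11,600.00 Cr) = 1,321.20 Cr + 21.96% × 6,920.00 Cr = 2,840.83 Cr
Pension Levy: 8.3% × 19,070.00 Cr = 1,582.81 Cr
Total: 2,840.83 Cr + 1,582.81 Cr = 4,423.64 Cr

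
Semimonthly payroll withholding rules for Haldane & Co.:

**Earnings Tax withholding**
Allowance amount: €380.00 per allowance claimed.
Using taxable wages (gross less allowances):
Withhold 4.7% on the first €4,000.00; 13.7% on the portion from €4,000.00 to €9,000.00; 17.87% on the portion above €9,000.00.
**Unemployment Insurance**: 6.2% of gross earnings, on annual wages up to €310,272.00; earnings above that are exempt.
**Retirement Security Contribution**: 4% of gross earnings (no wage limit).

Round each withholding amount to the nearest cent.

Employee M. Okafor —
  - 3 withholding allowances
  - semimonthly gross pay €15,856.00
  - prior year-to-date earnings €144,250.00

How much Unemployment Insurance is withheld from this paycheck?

Unemployment Insurance: 6.2% × €15,856.00 = €983.07

€983.07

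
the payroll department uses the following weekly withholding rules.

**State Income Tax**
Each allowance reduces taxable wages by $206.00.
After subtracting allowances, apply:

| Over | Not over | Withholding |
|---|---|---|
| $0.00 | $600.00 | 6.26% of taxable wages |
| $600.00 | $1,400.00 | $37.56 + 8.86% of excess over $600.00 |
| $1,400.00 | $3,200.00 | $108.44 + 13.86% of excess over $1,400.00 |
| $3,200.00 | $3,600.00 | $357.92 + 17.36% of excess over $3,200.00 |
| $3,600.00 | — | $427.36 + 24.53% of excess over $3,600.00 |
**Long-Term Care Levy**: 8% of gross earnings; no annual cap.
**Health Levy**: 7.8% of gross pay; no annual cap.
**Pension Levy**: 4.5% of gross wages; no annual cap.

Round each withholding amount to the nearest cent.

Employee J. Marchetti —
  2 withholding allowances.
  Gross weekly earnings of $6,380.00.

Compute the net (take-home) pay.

State Income Tax: taxable = $6,380.00 − 2×$206.00 = $5,968.00
  $427.36 + 24.53% × ($5,968.00 − $3,600.00) = $427.36 + 24.53% × $2,368.00 = $1,008.23
Long-Term Care Levy: 8% × $6,380.00 = $510.40
Health Levy: 7.8% × $6,380.00 = $497.64
Pension Levy: 4.5% × $6,380.00 = $287.10
Total withheld: $1,008.23 + $510.40 + $497.64 + $287.10 = $2,303.37
Net pay: $6,380.00 − $2,303.37 = $4,076.63

$4,076.63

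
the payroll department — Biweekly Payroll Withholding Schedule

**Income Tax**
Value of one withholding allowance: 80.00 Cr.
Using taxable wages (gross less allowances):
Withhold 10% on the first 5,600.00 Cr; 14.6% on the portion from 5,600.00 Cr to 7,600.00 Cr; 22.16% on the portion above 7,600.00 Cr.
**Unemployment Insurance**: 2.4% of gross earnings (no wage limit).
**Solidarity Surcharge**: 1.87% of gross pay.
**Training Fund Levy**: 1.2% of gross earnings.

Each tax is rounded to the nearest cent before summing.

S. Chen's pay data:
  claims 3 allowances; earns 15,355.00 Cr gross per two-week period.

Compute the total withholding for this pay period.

3,357.24 Cr

Income Tax: taxable = 15,355.00 Cr − 3×80.00 Cr = 15,115.00 Cr
  852.00 Cr + 22.16% × (15,115.00 Cr − 7,600.00 Cr) = 852.00 Cr + 22.16% × 7,515.00 Cr = 2,517.32 Cr
Unemployment Insurance: 2.4% × 15,355.00 Cr = 368.52 Cr
Solidarity Surcharge: 1.87% × 15,355.00 Cr = 287.14 Cr
Training Fund Levy: 1.2% × 15,355.00 Cr = 184.26 Cr
Total: 2,517.32 Cr + 368.52 Cr + 287.14 Cr + 184.26 Cr = 3,357.24 Cr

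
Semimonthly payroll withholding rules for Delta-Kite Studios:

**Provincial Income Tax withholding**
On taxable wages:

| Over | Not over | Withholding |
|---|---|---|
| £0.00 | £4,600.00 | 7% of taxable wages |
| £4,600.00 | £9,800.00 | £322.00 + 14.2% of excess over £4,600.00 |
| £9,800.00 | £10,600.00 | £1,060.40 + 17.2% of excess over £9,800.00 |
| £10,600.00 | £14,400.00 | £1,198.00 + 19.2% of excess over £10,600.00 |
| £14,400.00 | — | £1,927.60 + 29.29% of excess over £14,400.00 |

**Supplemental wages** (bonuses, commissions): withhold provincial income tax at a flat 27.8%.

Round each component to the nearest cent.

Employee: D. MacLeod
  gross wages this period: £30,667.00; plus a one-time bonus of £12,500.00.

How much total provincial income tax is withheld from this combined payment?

Provincial Income Tax: taxable = £30,667.00
  £1,927.60 + 29.29% × (£30,667.00 − £14,400.00) = £1,927.60 + 29.29% × £16,267.00 = £6,692.20
Supplemental (27.8% flat on bonus): 27.8% × £12,500.00 = £3,475.00
Total provincial income tax: £6,692.20 + £3,475.00 = £10,167.20

£10,167.20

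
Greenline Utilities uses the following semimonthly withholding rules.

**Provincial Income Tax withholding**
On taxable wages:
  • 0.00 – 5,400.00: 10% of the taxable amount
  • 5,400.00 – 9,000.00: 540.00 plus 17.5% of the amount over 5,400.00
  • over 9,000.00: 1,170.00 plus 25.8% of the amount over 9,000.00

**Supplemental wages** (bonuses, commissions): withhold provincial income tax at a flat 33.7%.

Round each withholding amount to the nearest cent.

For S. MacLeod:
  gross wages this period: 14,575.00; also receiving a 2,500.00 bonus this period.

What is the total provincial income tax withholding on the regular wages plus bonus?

3,450.85

Provincial Income Tax: taxable = 14,575.00
  1,170.00 + 25.8% × (14,575.00 − 9,000.00) = 1,170.00 + 25.8% × 5,575.00 = 2,608.35
Supplemental (33.7% flat on bonus): 33.7% × 2,500.00 = 842.50
Total provincial income tax: 2,608.35 + 842.50 = 3,450.85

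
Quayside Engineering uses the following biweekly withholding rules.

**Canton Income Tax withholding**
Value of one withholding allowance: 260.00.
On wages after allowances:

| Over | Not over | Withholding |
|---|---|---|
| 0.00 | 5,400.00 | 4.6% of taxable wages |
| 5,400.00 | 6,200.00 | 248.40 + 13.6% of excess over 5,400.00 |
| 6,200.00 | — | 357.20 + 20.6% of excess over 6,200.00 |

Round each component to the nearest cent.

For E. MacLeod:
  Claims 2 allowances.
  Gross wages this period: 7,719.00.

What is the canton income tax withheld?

562.99

Canton Income Tax: taxable = 7,719.00 − 2×260.00 = 7,199.00
  357.20 + 20.6% × (7,199.00 − 6,200.00) = 357.20 + 20.6% × 999.00 = 562.99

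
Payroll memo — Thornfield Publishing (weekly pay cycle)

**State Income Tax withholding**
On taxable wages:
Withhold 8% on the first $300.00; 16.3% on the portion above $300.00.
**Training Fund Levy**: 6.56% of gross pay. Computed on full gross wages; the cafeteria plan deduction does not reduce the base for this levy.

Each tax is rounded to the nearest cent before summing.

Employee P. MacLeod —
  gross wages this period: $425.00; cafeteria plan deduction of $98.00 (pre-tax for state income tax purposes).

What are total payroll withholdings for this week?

$56.28

State Income Tax: taxable = $425.00 − $98.00 = $327.00
  $24.00 + 16.3% × ($327.00 − $300.00) = $24.00 + 16.3% × $27.00 = $28.40
Training Fund Levy: 6.56% × $425.00 = $27.88
Total: $28.40 + $27.88 = $56.28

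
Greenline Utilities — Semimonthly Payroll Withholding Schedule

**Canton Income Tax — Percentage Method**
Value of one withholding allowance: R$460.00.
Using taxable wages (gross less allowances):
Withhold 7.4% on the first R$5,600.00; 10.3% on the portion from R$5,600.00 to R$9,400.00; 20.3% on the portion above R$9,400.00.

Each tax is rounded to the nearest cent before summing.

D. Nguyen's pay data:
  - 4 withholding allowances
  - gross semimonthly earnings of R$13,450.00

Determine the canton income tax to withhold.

R$1,254.43

Canton Income Tax: taxable = R$13,450.00 − 4×R$460.00 = R$11,610.00
  R$805.80 + 20.3% × (R$11,610.00 − R$9,400.00) = R$805.80 + 20.3% × R$2,210.00 = R$1,254.43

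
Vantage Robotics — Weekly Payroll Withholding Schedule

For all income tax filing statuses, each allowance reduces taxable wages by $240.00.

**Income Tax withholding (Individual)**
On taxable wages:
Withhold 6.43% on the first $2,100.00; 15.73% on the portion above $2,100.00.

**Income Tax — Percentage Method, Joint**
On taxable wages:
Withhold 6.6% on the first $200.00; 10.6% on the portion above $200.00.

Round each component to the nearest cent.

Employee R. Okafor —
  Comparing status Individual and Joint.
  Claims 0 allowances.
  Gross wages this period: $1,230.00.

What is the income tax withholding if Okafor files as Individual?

Income Tax (Individual): taxable = $1,230.00
  6.43% × $1,230.00 = $79.09

$79.09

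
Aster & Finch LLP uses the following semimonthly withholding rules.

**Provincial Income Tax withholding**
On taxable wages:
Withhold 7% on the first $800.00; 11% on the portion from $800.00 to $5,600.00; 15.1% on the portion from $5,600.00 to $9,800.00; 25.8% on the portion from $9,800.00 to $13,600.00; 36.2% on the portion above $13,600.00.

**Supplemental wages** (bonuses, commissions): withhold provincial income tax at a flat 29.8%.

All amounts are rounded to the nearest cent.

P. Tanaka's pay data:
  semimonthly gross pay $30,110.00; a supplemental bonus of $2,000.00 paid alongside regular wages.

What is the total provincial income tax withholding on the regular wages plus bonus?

Provincial Income Tax: taxable = $30,110.00
  $2,198.60 + 36.2% × ($30,110.00 − $13,600.00) = $2,198.60 + 36.2% × $16,510.00 = $8,175.22
Supplemental (29.8% flat on bonus): 29.8% × $2,000.00 = $596.00
Total provincial income tax: $8,175.22 + $596.00 = $8,771.22

$8,771.22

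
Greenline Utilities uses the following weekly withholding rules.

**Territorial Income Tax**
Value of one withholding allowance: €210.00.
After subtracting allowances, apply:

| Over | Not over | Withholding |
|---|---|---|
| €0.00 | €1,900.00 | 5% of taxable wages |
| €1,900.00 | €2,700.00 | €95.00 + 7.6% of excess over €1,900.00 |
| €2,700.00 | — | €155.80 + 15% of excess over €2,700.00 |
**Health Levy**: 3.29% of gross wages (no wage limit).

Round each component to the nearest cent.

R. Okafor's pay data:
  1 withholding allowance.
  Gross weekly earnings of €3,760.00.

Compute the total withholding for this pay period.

€407.00

Territorial Income Tax: taxable = €3,760.00 − 1×€210.00 = €3,550.00
  €155.80 + 15% × (€3,550.00 − €2,700.00) = €155.80 + 15% × €850.00 = €283.30
Health Levy: 3.29% × €3,760.00 = €123.70
Total: €283.30 + €123.70 = €407.00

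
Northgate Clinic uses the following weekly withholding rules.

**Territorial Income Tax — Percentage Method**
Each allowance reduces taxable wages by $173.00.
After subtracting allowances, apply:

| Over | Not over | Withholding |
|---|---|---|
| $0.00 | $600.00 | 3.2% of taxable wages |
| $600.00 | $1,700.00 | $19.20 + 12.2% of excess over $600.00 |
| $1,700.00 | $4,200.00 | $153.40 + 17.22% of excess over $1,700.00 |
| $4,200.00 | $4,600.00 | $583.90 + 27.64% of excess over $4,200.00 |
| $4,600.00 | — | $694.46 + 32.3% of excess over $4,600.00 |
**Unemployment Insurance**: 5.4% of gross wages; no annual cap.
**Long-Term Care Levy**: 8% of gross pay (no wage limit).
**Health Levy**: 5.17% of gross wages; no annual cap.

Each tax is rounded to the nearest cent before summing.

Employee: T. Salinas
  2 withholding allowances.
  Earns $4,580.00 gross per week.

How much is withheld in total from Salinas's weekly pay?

Territorial Income Tax: taxable = $4,580.00 − 2×$173.00 = $4,234.00
  $583.90 + 27.64% × ($4,234.00 − $4,200.00) = $583.90 + 27.64% × $34.00 = $593.30
Unemployment Insurance: 5.4% × $4,580.00 = $247.32
Long-Term Care Levy: 8% × $4,580.00 = $366.40
Health Levy: 5.17% × $4,580.00 = $236.79
Total: $593.30 + $247.32 + $366.40 + $236.79 = $1,443.81

$1,443.81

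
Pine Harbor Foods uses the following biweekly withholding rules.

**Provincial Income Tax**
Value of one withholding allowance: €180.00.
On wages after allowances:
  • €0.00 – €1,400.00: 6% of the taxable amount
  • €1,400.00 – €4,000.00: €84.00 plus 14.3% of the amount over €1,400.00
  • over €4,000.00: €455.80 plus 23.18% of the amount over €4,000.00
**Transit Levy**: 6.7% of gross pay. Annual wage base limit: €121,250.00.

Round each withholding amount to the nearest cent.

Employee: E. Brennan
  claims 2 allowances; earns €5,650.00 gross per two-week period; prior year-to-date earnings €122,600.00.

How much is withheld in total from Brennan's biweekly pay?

€754.82

Provincial Income Tax: taxable = €5,650.00 − 2×€180.00 = €5,290.00
  €455.80 + 23.18% × (€5,290.00 − €4,000.00) = €455.80 + 23.18% × €1,290.00 = €754.82
Transit Levy: YTD €122,600.00 ≥ cap €121,250.00 → €0.00
Total: €754.82 + €0.00 = €754.82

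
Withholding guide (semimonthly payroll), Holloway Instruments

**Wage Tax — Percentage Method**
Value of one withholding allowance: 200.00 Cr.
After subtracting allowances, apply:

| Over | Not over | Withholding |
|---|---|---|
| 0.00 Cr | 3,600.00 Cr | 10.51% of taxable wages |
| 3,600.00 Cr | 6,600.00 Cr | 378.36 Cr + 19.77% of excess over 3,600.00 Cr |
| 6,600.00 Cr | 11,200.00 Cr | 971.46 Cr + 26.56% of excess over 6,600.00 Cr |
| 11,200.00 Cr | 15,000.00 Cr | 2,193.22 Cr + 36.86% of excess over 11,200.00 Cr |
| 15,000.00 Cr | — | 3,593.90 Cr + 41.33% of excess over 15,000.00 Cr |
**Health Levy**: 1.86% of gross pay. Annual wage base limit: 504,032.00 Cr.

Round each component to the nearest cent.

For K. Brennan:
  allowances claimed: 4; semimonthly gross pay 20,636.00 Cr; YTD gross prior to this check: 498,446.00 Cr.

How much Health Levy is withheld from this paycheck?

103.90 Cr

Health Levy: cap 504,032.00 Cr − YTD 498,446.00 Cr = 5,586.00 Cr subject; 1.86% × 5,586.00 Cr = 103.90 Cr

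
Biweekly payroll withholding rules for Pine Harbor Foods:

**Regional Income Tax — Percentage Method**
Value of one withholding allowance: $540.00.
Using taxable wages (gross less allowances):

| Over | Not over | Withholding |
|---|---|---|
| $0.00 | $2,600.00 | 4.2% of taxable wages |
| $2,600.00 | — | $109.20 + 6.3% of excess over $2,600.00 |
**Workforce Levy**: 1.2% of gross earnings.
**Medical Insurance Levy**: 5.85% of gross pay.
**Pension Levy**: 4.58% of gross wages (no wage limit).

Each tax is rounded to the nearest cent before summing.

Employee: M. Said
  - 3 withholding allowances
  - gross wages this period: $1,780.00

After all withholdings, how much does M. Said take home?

$1,566.27

Regional Income Tax: taxable = $1,780.00 − 3×$540.00 = $160.00
  4.2% × $160.00 = $6.72
Workforce Levy: 1.2% × $1,780.00 = $21.36
Medical Insurance Levy: 5.85% × $1,780.00 = $104.13
Pension Levy: 4.58% × $1,780.00 = $81.52
Total withheld: $6.72 + $21.36 + $104.13 + $81.52 = $213.73
Net pay: $1,780.00 − $213.73 = $1,566.27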